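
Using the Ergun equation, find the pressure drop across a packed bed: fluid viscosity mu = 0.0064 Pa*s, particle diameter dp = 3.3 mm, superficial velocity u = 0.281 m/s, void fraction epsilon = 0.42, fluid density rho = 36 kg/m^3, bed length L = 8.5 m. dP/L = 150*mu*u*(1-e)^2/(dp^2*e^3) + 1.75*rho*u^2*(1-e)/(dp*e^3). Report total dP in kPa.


dp = 3.3 mm = 0.0033 m
Viscous term = 150*0.0064*0.281*(1-0.42)^2 / (0.0033^2*0.42^3) = 112475
Inertial term = 1.75*36*0.281^2*(1-0.42) / (0.0033*0.42^3) = 11801
dP/L = 112475 + 11801 = 124276 Pa/m
dP = 124276 * 8.5 / 1000 = 1056 kPa

1056 kPa


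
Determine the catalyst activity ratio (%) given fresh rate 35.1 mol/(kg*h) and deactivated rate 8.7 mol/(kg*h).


Activity (%) = (rate_used / rate_fresh) * 100
rate_used = 8.7, rate_fresh = 35.1
= (8.7 / 35.1) * 100
= 0.2479 * 100 = 24.79

24.79 %


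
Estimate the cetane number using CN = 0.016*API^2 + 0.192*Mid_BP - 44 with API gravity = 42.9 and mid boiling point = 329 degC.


CN = 0.016 * 42.9^2 + 0.192 * 329 - 44
CN = 29.44656 + 63.168 - 44 = 48.61456

48.61456


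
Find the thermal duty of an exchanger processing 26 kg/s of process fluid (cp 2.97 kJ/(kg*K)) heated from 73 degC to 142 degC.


Q = m_dot * cp * delta_T
delta_T = 142 - 73 = 69 K
Q = 26 * 2.97 * 69
= 77.22 * 69
= 5328.18 kW

5328.18 kW


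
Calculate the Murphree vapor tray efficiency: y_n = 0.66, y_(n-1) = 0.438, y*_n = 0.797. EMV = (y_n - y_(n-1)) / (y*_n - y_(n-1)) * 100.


Murphree vapor efficiency: EMV = (y_n - y_(n-1)) / (y*_n - y_(n-1)) * 100
EMV = (0.66 - 0.438) / (0.797 - 0.438) * 100 = 0.222 / 0.359 * 100 = 61.84

61.84 %


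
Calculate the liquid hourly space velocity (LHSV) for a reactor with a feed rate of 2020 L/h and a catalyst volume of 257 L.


LHSV = volumetric feed rate / catalyst volume
= 2020 L/h / 257 L
= 7.860 h^-1

7.860 h^-1


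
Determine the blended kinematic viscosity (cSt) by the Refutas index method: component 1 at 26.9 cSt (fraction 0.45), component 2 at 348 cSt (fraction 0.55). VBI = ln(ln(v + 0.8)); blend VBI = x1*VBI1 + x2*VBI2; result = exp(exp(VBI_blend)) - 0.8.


Refutas method: VBN_i = 14.534*ln(ln(visc_i + 0.8)) + 10.975, blended linearly by mass fraction; since VBN is linear in VBI_i = ln(ln(visc_i + 0.8)) and the fractions sum to 1, blend VBI directly: visc = exp(exp(VBI_blend)) - 0.8
VBI_1 = ln(ln(26.9 + 0.8)) = 1.2004
VBI_2 = ln(ln(348 + 0.8)) = 1.76721
VBI_blend = 0.45 * 1.2004 + 0.55 * 1.76721 = 1.51215
visc_blend = exp(exp(1.51215)) - 0.8 = 92.56

92.56 cSt


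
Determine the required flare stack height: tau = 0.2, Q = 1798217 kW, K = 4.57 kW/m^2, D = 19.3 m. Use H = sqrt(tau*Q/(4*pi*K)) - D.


tau*Q/(4*pi*K) = 0.2 * 1798217 / (4 * pi * 4.57) = 6262.48
sqrt(6262.48) = 79.1358
H = 79.1358 - 19.3 = 59.84

59.84 m


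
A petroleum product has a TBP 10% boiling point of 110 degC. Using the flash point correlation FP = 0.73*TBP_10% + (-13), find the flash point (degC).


FP = 0.73 * 110 + (-13) = 67.3

67.3 degC


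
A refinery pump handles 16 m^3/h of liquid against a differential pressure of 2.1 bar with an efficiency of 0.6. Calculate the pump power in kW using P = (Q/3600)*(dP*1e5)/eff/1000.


Q = 16 / 3600 = 0.00444444 m^3/s
P = 0.00444444 * (2.1 * 1e5) / 0.6 / 1000 = 1.556

1.556 kW


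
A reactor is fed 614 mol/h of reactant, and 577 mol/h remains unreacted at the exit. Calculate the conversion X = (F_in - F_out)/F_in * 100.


X = (F_in - F_out) / F_in * 100
Moles reacted = 614 - 577 = 37
X = 37 / 614 * 100
= 0.06026 * 100
= 6.026 %

6.026 %


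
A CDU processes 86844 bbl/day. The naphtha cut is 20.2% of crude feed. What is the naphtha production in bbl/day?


Crude throughput = 86844 bbl/day
Fraction yield = 20.2%
yield = throughput * fraction / 100
yield = 86844 * 20.2 / 100 = 17542.488

17542.488 bbl/day


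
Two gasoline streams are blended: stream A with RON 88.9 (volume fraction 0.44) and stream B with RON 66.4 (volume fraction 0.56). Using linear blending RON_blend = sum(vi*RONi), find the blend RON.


Linear blending: RON_blend = sum(vi * RONi)
Contribution 1: 0.44 * 88.9 = 39.116
Contribution 2: 0.56 * 66.4 = 37.184
RON_blend = 39.116 + 37.184 = 76.3

76.3


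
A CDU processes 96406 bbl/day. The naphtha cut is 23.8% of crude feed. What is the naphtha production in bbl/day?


Crude throughput = 96406 bbl/day
Fraction yield = 23.8%
yield = throughput * fraction / 100
yield = 96406 * 23.8 / 100 = 22944.628

22944.628 bbl/day


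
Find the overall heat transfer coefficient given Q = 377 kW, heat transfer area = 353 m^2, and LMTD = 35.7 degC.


From Q = U*A*LMTD, U = Q / (A * LMTD)
U = 377 / (353 * 35.7) = 377 / 12602.1 = 0.02992

0.02992 kW/(m^2*K)


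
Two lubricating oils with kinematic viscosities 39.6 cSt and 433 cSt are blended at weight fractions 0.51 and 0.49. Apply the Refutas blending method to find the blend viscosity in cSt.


Refutas method: VBN_i = 14.534*ln(ln(visc_i + 0.8)) + 10.975, blended linearly by mass fraction; since VBN is linear in VBI_i = ln(ln(visc_i + 0.8)) and the fractions sum to 1, blend VBI directly: visc = exp(exp(VBI_blend)) - 0.8
VBI_1 = ln(ln(39.6 + 0.8)) = 1.30802
VBI_2 = ln(ln(433 + 0.8)) = 1.80378
VBI_blend = 0.51 * 1.30802 + 0.49 * 1.80378 = 1.55094
visc_blend = exp(exp(1.55094)) - 0.8 = 110.9

110.9 cSt


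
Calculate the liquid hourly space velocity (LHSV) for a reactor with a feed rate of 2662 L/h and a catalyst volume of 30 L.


LHSV = volumetric feed rate / catalyst volume
= 2662 L/h / 30 L
= 88.73 h^-1

88.73 h^-1


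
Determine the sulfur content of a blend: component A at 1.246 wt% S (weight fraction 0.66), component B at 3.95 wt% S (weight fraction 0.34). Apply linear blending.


Linear sulfur blending: S_blend = x1*S1 + x2*S2
Contribution 1: 0.66 * 1.246 = 0.82236 wt%
Contribution 2: 0.34 * 3.95 = 1.343 wt%
S_blend = 0.82236 + 1.343 = 2.16536

2.16536 wt%


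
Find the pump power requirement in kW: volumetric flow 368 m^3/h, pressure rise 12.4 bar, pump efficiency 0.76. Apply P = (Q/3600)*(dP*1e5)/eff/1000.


Q = 368 / 3600 = 0.102222 m^3/s
P = 0.102222 * (12.4 * 1e5) / 0.76 / 1000 = 166.8

166.8 kW


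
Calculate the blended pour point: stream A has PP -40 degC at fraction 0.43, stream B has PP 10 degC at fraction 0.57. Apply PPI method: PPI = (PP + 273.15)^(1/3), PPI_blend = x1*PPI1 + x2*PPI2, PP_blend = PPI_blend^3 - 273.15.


PPI_1 = (-40 + 273.15)^(1/3) = 6.15477
PPI_2 = (10 + 273.15)^(1/3) = 6.566574
PPI_blend = 0.43 * 6.15477 + 0.57 * 6.566574 = 6.389498
PP_blend = 6.389498^3 - 273.15 = 260.8556 - 273.15 = -12.29

-12.29 degC


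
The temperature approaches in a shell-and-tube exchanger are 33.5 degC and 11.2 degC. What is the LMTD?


LMTD = (dT1 - dT2) / ln(dT1/dT2)
= (33.5 - 11.2) / ln(33.5 / 11.2) = 22.3 / 1.09563 = 20.35

20.35 degC


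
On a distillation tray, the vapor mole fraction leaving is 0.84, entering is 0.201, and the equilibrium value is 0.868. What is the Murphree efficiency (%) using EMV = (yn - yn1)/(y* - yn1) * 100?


Murphree vapor efficiency: EMV = (y_n - y_(n-1)) / (y*_n - y_(n-1)) * 100
EMV = (0.84 - 0.201) / (0.868 - 0.201) * 100 = 0.639 / 0.667 * 100 = 95.80

95.80 %


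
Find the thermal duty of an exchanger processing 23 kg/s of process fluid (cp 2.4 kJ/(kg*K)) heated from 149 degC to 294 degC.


Q = m_dot * cp * delta_T
delta_T = 294 - 149 = 145 K
Q = 23 * 2.4 * 145
= 55.2 * 145
= 8004 kW

8004 kW


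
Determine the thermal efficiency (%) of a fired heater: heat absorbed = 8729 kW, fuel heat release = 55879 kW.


Furnace efficiency = Q_absorbed / Q_fuel * 100
= 8729 / 55879 * 100 = 15.62

15.62 %


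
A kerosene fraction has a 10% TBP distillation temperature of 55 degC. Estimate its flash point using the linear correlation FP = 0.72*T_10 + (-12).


FP = 0.72 * 55 + (-12) = 27.6

27.6 degC


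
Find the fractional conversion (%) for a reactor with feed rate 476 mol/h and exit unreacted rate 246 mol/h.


X = (F_in - F_out) / F_in * 100
Moles reacted = 476 - 246 = 230
X = 230 / 476 * 100
= 0.4832 * 100
= 48.32 %

48.32 %


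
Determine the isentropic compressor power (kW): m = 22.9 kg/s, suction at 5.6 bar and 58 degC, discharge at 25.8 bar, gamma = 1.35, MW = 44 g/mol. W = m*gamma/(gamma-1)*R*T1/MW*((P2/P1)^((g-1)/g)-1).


Isentropic work: W = m*(gamma/(gamma-1))*(R*T1/MW)*((P2/P1)^((gamma-1)/gamma) - 1)
T1 = 58 + 273.15 = 331.15 K
Pressure ratio = 25.8 / 5.6 = 4.60714
Exponent = (1.35 - 1)/1.35 = 0.259259
(P2/P1)^exp - 1 = 4.60714^0.259259 - 1 = 0.485938
W = 22.9 * 1.35 / 0.35 * 8.314 * 331.15 / 44 * 0.485938 = 2686

2686 kW


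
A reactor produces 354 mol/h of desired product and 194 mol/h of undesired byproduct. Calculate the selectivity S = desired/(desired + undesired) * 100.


Selectivity = desired / (desired + undesired) * 100
Total products = 354 + 194 = 548 mol/h
S = 354 / 548 * 100
= 0.6460 * 100
= 64.60 %

64.60 %


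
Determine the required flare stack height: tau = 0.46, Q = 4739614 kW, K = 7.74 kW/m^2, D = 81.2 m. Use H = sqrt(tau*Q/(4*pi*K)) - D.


tau*Q/(4*pi*K) = 0.46 * 4739614 / (4 * pi * 7.74) = 22415.6
sqrt(22415.6) = 149.718
H = 149.718 - 81.2 = 68.52

68.52 m


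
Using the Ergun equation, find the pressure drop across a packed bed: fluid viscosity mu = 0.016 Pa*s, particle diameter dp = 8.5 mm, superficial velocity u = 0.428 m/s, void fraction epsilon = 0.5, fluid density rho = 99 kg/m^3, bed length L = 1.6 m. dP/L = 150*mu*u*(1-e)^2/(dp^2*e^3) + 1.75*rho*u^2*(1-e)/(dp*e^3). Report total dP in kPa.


dp = 8.5 mm = 0.0085 m
Viscous term = 150*0.016*0.428*(1-0.5)^2 / (0.0085^2*0.5^3) = 28434.6
Inertial term = 1.75*99*0.428^2*(1-0.5) / (0.0085*0.5^3) = 14934.9
dP/L = 28434.6 + 14934.9 = 43369.5 Pa/m
dP = 43369.5 * 1.6 / 1000 = 69.39 kPa

69.39 kPa


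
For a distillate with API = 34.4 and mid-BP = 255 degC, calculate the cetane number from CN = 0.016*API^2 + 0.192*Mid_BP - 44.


CN = 0.016 * 34.4^2 + 0.192 * 255 - 44
CN = 18.93376 + 48.96 - 44 = 23.89376

23.89376


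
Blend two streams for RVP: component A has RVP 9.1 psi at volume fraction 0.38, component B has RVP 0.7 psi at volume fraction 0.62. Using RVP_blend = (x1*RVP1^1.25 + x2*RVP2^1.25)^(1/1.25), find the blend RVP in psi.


Chevron index: RVP_blend = (sum xi*RVPi^1.25)^(1/1.25)
RVP^1.25 terms: 0.38 * 9.1^1.25 + 0.62 * 0.7^1.25 = 6.40298
RVP_blend = 6.40298^(1/1.25) = 4.417

4.417 psi


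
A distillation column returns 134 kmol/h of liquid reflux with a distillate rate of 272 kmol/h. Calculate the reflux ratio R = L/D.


Reflux ratio definition: R = L / D (liquid returned / distillate withdrawn)
L = 134 kmol/h, D = 272 kmol/h
R = 134 / 272 = 0.4926

0.4926


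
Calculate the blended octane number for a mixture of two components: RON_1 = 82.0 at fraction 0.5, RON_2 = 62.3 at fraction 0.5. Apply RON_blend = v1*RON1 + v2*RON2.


Linear blending: RON_blend = sum(vi * RONi)
Contribution 1: 0.5 * 82.0 = 41
Contribution 2: 0.5 * 62.3 = 31.15
RON_blend = 41 + 31.15 = 72.15

72.15


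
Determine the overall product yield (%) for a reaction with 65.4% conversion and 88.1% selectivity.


Overall yield = conversion (%) * selectivity (%) / 100
Conversion = 65.4%, Selectivity = 88.1%
Y = 65.4 * 88.1 / 100
= 57.6174 %

57.6174 %


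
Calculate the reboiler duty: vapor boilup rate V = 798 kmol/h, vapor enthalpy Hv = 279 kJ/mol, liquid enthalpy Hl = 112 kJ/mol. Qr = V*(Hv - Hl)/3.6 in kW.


Qr = 798 * (279 - 112) / 3.6 = 798 * 167 / 3.6 = 37020

37020 kW


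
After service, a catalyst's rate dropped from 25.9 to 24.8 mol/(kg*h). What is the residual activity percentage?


Activity (%) = (rate_used / rate_fresh) * 100
rate_used = 24.8, rate_fresh = 25.9
= (24.8 / 25.9) * 100
= 0.9575 * 100 = 95.75

95.75 %


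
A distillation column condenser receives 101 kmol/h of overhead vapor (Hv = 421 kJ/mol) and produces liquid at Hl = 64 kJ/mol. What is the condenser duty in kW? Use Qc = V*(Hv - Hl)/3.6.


Qc = 101 * (421 - 64) / 3.6 = 101 * 357 / 3.6 = 10020

10020 kW


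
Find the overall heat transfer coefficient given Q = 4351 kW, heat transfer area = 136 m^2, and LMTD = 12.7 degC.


From Q = U*A*LMTD, U = Q / (A * LMTD)
U = 4351 / (136 * 12.7) = 4351 / 1727.2 = 2.519

2.519 kW/(m^2*K)


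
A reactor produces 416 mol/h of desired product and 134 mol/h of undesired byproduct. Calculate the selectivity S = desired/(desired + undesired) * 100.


Selectivity = desired / (desired + undesired) * 100
Total products = 416 + 134 = 550 mol/h
S = 416 / 550 * 100
= 0.7564 * 100
= 75.64 %

75.64 %


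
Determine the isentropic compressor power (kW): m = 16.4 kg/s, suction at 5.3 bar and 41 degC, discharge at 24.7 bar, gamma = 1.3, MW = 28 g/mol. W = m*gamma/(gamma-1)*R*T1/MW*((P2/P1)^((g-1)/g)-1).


Isentropic work: W = m*(gamma/(gamma-1))*(R*T1/MW)*((P2/P1)^((gamma-1)/gamma) - 1)
T1 = 41 + 273.15 = 314.15 K
Pressure ratio = 24.7 / 5.3 = 4.66038
Exponent = (1.3 - 1)/1.3 = 0.230769
(P2/P1)^exp - 1 = 4.66038^0.230769 - 1 = 0.426432
W = 16.4 * 1.3 / 0.3 * 8.314 * 314.15 / 28 * 0.426432 = 2827

2827 kW


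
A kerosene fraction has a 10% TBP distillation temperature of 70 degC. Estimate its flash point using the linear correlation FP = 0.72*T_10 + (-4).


FP = 0.72 * 70 + (-4) = 46.4

46.4 degC


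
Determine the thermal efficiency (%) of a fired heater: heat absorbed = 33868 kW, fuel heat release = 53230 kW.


Furnace efficiency = Q_absorbed / Q_fuel * 100
= 33868 / 53230 * 100 = 63.63

63.63 %


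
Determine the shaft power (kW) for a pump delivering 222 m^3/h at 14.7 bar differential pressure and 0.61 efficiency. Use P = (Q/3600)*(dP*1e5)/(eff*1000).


Q = 222 / 3600 = 0.0616667 m^3/s
P = 0.0616667 * (14.7 * 1e5) / 0.61 / 1000 = 148.6

148.6 kW


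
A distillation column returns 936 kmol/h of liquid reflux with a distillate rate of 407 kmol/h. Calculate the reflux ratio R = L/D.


Reflux ratio definition: R = L / D (liquid returned / distillate withdrawn)
L = 936 kmol/h, D = 407 kmol/h
R = 936 / 407 = 2.300

2.300


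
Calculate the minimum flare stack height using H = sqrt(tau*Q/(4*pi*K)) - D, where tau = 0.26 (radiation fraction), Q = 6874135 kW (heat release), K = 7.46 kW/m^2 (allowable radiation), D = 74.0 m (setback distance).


tau*Q/(4*pi*K) = 0.26 * 6874135 / (4 * pi * 7.46) = 19065.3
sqrt(19065.3) = 138.077
H = 138.077 - 74.0 = 64.08

64.08 m


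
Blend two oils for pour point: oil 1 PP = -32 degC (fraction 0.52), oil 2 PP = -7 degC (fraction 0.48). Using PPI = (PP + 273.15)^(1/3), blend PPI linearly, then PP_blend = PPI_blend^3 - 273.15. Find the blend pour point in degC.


PPI_1 = (-32 + 273.15)^(1/3) = 6.224375
PPI_2 = (-7 + 273.15)^(1/3) = 6.432436
PPI_blend = 0.52 * 6.224375 + 0.48 * 6.432436 = 6.324244
PP_blend = 6.324244^3 - 273.15 = 252.9449 - 273.15 = -20.21

-20.21 degC


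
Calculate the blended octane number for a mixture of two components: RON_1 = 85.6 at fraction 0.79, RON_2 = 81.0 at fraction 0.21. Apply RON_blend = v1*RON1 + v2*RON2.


Linear blending: RON_blend = sum(vi * RONi)
Contribution 1: 0.79 * 85.6 = 67.624
Contribution 2: 0.21 * 81.0 = 17.01
RON_blend = 67.624 + 17.01 = 84.634

84.634


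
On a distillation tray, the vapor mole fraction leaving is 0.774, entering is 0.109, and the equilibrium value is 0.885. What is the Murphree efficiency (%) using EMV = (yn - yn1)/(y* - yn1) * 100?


Murphree vapor efficiency: EMV = (y_n - y_(n-1)) / (y*_n - y_(n-1)) * 100
EMV = (0.774 - 0.109) / (0.885 - 0.109) * 100 = 0.665 / 0.776 * 100 = 85.70

85.70 %


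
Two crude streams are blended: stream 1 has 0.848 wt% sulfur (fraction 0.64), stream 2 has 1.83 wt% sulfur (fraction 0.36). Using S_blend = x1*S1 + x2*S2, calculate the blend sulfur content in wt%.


Linear sulfur blending: S_blend = x1*S1 + x2*S2
Contribution 1: 0.64 * 0.848 = 0.54272 wt%
Contribution 2: 0.36 * 1.83 = 0.6588 wt%
S_blend = 0.54272 + 0.6588 = 1.20152

1.20152 wt%


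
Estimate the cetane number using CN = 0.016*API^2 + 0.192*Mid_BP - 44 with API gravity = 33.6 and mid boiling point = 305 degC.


CN = 0.016 * 33.6^2 + 0.192 * 305 - 44
CN = 18.06336 + 58.56 - 44 = 32.62336

32.62336


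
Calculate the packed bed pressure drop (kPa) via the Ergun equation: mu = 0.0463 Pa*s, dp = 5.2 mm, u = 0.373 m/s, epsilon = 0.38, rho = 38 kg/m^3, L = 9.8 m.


dp = 5.2 mm = 0.0052 m
Viscous term = 150*0.0463*0.373*(1-0.38)^2 / (0.0052^2*0.38^3) = 671131
Inertial term = 1.75*38*0.373^2*(1-0.38) / (0.0052*0.38^3) = 20103.7
dP/L = 671131 + 20103.7 = 691235 Pa/m
dP = 691235 * 9.8 / 1000 = 6774 kPa

6774 kPa


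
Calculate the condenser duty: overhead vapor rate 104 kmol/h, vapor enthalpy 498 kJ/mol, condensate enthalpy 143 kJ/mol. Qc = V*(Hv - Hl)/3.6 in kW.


Qc = 104 * (498 - 143) / 3.6 = 104 * 355 / 3.6 = 10260

10260 kW


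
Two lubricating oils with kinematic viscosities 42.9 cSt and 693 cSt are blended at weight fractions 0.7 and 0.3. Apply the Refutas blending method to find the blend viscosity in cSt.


Refutas method: VBN_i = 14.534*ln(ln(visc_i + 0.8)) + 10.975, blended linearly by mass fraction; since VBN is linear in VBI_i = ln(ln(visc_i + 0.8)) and the fractions sum to 1, blend VBI directly: visc = exp(exp(VBI_blend)) - 0.8
VBI_1 = ln(ln(42.9 + 0.8)) = 1.32902
VBI_2 = ln(ln(693 + 0.8)) = 1.87827
VBI_blend = 0.7 * 1.32902 + 0.3 * 1.87827 = 1.49379
visc_blend = exp(exp(1.49379)) - 0.8 = 85.17

85.17 cSt


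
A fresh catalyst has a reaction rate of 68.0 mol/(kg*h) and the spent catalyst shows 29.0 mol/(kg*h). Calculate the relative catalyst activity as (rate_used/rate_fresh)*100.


Activity (%) = (rate_used / rate_fresh) * 100
rate_used = 29.0, rate_fresh = 68.0
= (29.0 / 68.0) * 100
= 0.4265 * 100 = 42.65

42.65 %


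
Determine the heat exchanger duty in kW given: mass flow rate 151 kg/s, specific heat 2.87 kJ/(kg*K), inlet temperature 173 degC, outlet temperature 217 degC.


Q = m_dot * cp * delta_T
delta_T = 217 - 173 = 44 K
Q = 151 * 2.87 * 44
= 433.37 * 44
= 19068.28 kW

19068.28 kW


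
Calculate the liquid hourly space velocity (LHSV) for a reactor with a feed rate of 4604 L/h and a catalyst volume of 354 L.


LHSV = volumetric feed rate / catalyst volume
= 4604 L/h / 354 L
= 13.01 h^-1

13.01 h^-1


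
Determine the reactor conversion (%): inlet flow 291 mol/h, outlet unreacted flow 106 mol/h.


X = (F_in - F_out) / F_in * 100
Moles reacted = 291 - 106 = 185
X = 185 / 291 * 100
= 0.6357 * 100
= 63.57 %

63.57 %


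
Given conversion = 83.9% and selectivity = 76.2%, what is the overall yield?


Overall yield = conversion (%) * selectivity (%) / 100
Conversion = 83.9%, Selectivity = 76.2%
Y = 83.9 * 76.2 / 100
= 63.9318 %

63.9318 %


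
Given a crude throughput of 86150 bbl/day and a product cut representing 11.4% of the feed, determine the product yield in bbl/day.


Crude throughput = 86150 bbl/day
Fraction yield = 11.4%
yield = throughput * fraction / 100
yield = 86150 * 11.4 / 100 = 9821.1

9821.1 bbl/day


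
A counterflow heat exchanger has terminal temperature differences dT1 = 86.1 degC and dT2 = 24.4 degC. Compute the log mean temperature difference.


LMTD = (dT1 - dT2) / ln(dT1/dT2)
= (86.1 - 24.4) / ln(86.1 / 24.4) = 61.7 / 1.26093 = 48.93

48.93 degC


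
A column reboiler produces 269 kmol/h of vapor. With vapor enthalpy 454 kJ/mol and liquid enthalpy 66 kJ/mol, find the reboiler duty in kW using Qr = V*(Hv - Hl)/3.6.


Qr = 269 * (454 - 66) / 3.6 = 269 * 388 / 3.6 = 28990

28990 kW


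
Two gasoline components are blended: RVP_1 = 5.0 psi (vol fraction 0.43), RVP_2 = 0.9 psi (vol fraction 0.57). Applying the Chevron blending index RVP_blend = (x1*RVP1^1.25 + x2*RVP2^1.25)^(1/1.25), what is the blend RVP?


Chevron index: RVP_blend = (sum xi*RVPi^1.25)^(1/1.25)
RVP^1.25 terms: 0.43 * 5.0^1.25 + 0.57 * 0.9^1.25 = 3.71466
RVP_blend = 3.71466^(1/1.25) = 2.857

2.857 psi


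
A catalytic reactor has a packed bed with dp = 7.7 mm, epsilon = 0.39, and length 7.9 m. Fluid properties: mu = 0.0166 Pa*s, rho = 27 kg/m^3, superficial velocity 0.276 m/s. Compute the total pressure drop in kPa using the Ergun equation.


dp = 7.7 mm = 0.0077 m
Viscous term = 150*0.0166*0.276*(1-0.39)^2 / (0.0077^2*0.39^3) = 72709.8
Inertial term = 1.75*27*0.276^2*(1-0.39) / (0.0077*0.39^3) = 4806.9
dP/L = 72709.8 + 4806.9 = 77516.7 Pa/m
dP = 77516.7 * 7.9 / 1000 = 612.4 kPa

612.4 kPa


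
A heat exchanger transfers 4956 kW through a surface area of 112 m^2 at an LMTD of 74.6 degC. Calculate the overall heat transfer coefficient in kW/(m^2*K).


From Q = U*A*LMTD, U = Q / (A * LMTD)
U = 4956 / (112 * 74.6) = 4956 / 8355.2 = 0.5932

0.5932 kW/(m^2*K)


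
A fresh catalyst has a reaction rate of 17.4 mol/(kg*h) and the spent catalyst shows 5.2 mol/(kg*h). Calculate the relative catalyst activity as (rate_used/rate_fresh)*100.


Activity (%) = (rate_used / rate_fresh) * 100
rate_used = 5.2, rate_fresh = 17.4
= (5.2 / 17.4) * 100
= 0.2989 * 100 = 29.89

29.89 %


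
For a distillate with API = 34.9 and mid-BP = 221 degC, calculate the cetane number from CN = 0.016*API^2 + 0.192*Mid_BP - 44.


CN = 0.016 * 34.9^2 + 0.192 * 221 - 44
CN = 19.48816 + 42.432 - 44 = 17.92016

17.92016


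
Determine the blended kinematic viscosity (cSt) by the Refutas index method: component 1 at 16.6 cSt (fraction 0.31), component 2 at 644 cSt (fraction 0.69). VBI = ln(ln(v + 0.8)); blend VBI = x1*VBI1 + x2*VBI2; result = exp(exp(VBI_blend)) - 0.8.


Refutas method: VBN_i = 14.534*ln(ln(visc_i + 0.8)) + 10.975, blended linearly by mass fraction; since VBN is linear in VBI_i = ln(ln(visc_i + 0.8)) and the fractions sum to 1, blend VBI directly: visc = exp(exp(VBI_blend)) - 0.8
VBI_1 = ln(ln(16.6 + 0.8)) = 1.04959
VBI_2 = ln(ln(644 + 0.8)) = 1.86701
VBI_blend = 0.31 * 1.04959 + 0.69 * 1.86701 = 1.61361
visc_blend = exp(exp(1.61361)) - 0.8 = 150.7

150.7 cSt


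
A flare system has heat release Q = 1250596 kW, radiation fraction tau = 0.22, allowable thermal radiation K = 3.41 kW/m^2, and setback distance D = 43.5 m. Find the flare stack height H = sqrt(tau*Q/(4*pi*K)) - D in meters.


tau*Q/(4*pi*K) = 0.22 * 1250596 / (4 * pi * 3.41) = 6420.6
sqrt(6420.6) = 80.1286
H = 80.1286 - 43.5 = 36.63

36.63 m


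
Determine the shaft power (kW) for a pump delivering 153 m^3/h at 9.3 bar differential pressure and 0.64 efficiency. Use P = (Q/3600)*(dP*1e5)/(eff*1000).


Q = 153 / 3600 = 0.0425 m^3/s
P = 0.0425 * (9.3 * 1e5) / 0.64 / 1000 = 61.76

61.76 kW


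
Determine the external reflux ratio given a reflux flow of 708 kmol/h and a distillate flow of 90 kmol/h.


Reflux ratio definition: R = L / D (liquid returned / distillate withdrawn)
L = 708 kmol/h, D = 90 kmol/h
R = 708 / 90 = 7.867

7.867


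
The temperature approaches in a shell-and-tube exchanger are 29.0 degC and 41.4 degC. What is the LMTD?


LMTD = (dT1 - dT2) / ln(dT1/dT2)
= (29.0 - 41.4) / ln(29.0 / 41.4) = -12.4 / -0.355985 = 34.83

34.83 degC


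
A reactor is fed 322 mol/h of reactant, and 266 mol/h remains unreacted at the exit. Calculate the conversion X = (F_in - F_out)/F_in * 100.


X = (F_in - F_out) / F_in * 100
Moles reacted = 322 - 266 = 56
X = 56 / 322 * 100
= 0.1739 * 100
= 17.39 %

17.39 %


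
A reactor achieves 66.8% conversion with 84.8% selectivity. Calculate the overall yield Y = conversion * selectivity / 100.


Overall yield = conversion (%) * selectivity (%) / 100
Conversion = 66.8%, Selectivity = 84.8%
Y = 66.8 * 84.8 / 100
= 56.6464 %

56.6464 %


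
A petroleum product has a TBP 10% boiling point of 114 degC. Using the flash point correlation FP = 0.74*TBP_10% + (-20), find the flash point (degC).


FP = 0.74 * 114 + (-20) = 64.36

64.36 degC


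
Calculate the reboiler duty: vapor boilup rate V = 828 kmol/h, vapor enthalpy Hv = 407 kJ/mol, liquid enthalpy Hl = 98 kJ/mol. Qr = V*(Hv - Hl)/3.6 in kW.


Qr = 828 * (407 - 98) / 3.6 = 828 * 309 / 3.6 = 71070

71070 kW


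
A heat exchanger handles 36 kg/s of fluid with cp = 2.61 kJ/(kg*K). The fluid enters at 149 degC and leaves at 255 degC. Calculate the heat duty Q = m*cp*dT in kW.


Q = m_dot * cp * delta_T
delta_T = 255 - 149 = 106 K
Q = 36 * 2.61 * 106
= 93.96 * 106
= 9959.76 kW

9959.76 kW


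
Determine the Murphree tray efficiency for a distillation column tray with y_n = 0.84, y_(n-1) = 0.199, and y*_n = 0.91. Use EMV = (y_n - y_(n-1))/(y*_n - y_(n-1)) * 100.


Murphree vapor efficiency: EMV = (y_n - y_(n-1)) / (y*_n - y_(n-1)) * 100
EMV = (0.84 - 0.199) / (0.91 - 0.199) * 100 = 0.641 / 0.711 * 100 = 90.15

90.15 %


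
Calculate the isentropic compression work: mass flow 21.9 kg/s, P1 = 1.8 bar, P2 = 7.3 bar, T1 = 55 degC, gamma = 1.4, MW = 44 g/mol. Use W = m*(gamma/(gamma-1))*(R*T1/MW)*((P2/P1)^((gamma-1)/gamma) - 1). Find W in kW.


Isentropic work: W = m*(gamma/(gamma-1))*(R*T1/MW)*((P2/P1)^((gamma-1)/gamma) - 1)
T1 = 55 + 273.15 = 328.15 K
Pressure ratio = 7.3 / 1.8 = 4.05556
Exponent = (1.4 - 1)/1.4 = 0.285714
(P2/P1)^exp - 1 = 4.05556^0.285714 - 1 = 0.491862
W = 21.9 * 1.4 / 0.4 * 8.314 * 328.15 / 44 * 0.491862 = 2338

2338 kW


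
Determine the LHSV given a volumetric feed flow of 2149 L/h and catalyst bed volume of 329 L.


LHSV = volumetric feed rate / catalyst volume
= 2149 L/h / 329 L
= 6.532 h^-1

6.532 h^-1


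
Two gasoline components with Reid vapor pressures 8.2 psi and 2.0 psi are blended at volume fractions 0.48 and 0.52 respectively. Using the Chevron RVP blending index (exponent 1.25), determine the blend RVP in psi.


Chevron index: RVP_blend = (sum xi*RVPi^1.25)^(1/1.25)
RVP^1.25 terms: 0.48 * 8.2^1.25 + 0.52 * 2.0^1.25 = 7.8973
RVP_blend = 7.8973^(1/1.25) = 5.224

5.224 psi


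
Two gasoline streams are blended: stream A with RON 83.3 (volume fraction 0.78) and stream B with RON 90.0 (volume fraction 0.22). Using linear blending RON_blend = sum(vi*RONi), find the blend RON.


Linear blending: RON_blend = sum(vi * RONi)
Contribution 1: 0.78 * 83.3 = 64.974
Contribution 2: 0.22 * 90.0 = 19.8
RON_blend = 64.974 + 19.8 = 84.774

84.774


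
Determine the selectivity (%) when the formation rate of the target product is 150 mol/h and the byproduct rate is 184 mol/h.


Selectivity = desired / (desired + undesired) * 100
Total products = 150 + 184 = 334 mol/h
S = 150 / 334 * 100
= 0.4491 * 100
= 44.91 %

44.91 %


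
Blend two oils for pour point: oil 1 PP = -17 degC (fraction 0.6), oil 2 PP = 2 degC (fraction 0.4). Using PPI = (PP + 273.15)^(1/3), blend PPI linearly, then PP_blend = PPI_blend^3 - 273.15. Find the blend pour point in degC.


PPI_1 = (-17 + 273.15)^(1/3) = 6.350844
PPI_2 = (2 + 273.15)^(1/3) = 6.504139
PPI_blend = 0.6 * 6.350844 + 0.4 * 6.504139 = 6.412162
PP_blend = 6.412162^3 - 273.15 = 263.6413 - 273.15 = -9.51

-9.51 degC


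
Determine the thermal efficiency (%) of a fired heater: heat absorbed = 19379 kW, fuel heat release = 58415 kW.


Furnace efficiency = Q_absorbed / Q_fuel * 100
= 19379 / 58415 * 100 = 33.17

33.17 %


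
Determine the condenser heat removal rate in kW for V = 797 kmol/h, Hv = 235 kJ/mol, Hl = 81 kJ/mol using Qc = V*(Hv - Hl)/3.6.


Qc = 797 * (235 - 81) / 3.6 = 797 * 154 / 3.6 = 34090

34090 kW


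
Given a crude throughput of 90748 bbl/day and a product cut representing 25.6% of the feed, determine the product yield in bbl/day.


Crude throughput = 90748 bbl/day
Fraction yield = 25.6%
yield = throughput * fraction / 100
yield = 90748 * 25.6 / 100 = 23231.488

23231.488 bbl/day


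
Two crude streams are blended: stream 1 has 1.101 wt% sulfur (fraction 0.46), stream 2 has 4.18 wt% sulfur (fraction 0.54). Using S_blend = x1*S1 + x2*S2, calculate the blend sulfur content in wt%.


Linear sulfur blending: S_blend = x1*S1 + x2*S2
Contribution 1: 0.46 * 1.101 = 0.50646 wt%
Contribution 2: 0.54 * 4.18 = 2.2572 wt%
S_blend = 0.50646 + 2.2572 = 2.76366

2.76366 wt%


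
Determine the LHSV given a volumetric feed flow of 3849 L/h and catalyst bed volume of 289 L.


LHSV = volumetric feed rate / catalyst volume
= 3849 L/h / 289 L
= 13.32 h^-1

13.32 h^-1


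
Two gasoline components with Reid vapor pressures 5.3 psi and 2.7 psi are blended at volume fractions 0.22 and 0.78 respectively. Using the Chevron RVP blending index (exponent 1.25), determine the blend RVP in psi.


Chevron index: RVP_blend = (sum xi*RVPi^1.25)^(1/1.25)
RVP^1.25 terms: 0.22 * 5.3^1.25 + 0.78 * 2.7^1.25 = 4.46876
RVP_blend = 4.46876^(1/1.25) = 3.312

3.312 psi


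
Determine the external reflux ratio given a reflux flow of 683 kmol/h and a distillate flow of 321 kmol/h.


Reflux ratio definition: R = L / D (liquid returned / distillate withdrawn)
L = 683 kmol/h, D = 321 kmol/h
R = 683 / 321 = 2.128

2.128


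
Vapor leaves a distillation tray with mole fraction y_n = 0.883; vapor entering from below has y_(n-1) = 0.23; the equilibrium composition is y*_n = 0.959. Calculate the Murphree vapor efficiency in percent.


Murphree vapor efficiency: EMV = (y_n - y_(n-1)) / (y*_n - y_(n-1)) * 100
EMV = (0.883 - 0.23) / (0.959 - 0.23) * 100 = 0.653 / 0.729 * 100 = 89.57

89.57 %


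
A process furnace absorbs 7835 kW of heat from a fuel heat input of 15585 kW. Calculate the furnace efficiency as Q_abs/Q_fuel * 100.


Furnace efficiency = Q_absorbed / Q_fuel * 100
= 7835 / 15585 * 100 = 50.27

50.27 %


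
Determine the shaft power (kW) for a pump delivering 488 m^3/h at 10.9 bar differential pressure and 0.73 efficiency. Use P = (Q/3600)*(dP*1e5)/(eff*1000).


Q = 488 / 3600 = 0.135556 m^3/s
P = 0.135556 * (10.9 * 1e5) / 0.73 / 1000 = 202.4

202.4 kW


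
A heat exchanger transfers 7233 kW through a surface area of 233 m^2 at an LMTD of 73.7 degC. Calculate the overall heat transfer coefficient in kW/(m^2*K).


From Q = U*A*LMTD, U = Q / (A * LMTD)
U = 7233 / (233 * 73.7) = 7233 / 17172.1 = 0.4212

0.4212 kW/(m^2*K)


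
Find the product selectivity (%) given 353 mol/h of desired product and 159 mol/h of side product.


Selectivity = desired / (desired + undesired) * 100
Total products = 353 + 159 = 512 mol/h
S = 353 / 512 * 100
= 0.6895 * 100
= 68.95 %

68.95 %


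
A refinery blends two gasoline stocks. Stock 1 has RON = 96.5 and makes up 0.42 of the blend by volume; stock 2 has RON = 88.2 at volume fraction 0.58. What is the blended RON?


Linear blending: RON_blend = sum(vi * RONi)
Contribution 1: 0.42 * 96.5 = 40.53
Contribution 2: 0.58 * 88.2 = 51.156
RON_blend = 40.53 + 51.156 = 91.686

91.686


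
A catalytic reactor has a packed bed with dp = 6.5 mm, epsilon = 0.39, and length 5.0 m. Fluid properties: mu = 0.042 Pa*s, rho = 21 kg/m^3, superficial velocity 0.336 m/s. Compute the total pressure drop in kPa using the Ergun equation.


dp = 6.5 mm = 0.0065 m
Viscous term = 150*0.042*0.336*(1-0.39)^2 / (0.0065^2*0.39^3) = 314282
Inertial term = 1.75*21*0.336^2*(1-0.39) / (0.0065*0.39^3) = 6563.85
dP/L = 314282 + 6563.85 = 320846 Pa/m
dP = 320846 * 5.0 / 1000 = 1604 kPa

1604 kPa


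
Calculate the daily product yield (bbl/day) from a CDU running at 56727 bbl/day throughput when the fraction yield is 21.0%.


Crude throughput = 56727 bbl/day
Fraction yield = 21.0%
yield = throughput * fraction / 100
yield = 56727 * 21.0 / 100 = 11912.67

11912.67 bbl/day


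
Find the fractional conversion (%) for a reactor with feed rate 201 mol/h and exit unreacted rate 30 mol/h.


X = (F_in - F_out) / F_in * 100
Moles reacted = 201 - 30 = 171
X = 171 / 201 * 100
= 0.8507 * 100
= 85.07 %

85.07 %


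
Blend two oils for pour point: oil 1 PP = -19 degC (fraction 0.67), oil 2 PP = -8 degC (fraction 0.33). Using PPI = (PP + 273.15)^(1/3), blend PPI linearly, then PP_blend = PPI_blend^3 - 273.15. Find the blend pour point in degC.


PPI_1 = (-19 + 273.15)^(1/3) = 6.334272
PPI_2 = (-8 + 273.15)^(1/3) = 6.42437
PPI_blend = 0.67 * 6.334272 + 0.33 * 6.42437 = 6.364004
PP_blend = 6.364004^3 - 273.15 = 257.7456 - 273.15 = -15.4

-15.4 degC


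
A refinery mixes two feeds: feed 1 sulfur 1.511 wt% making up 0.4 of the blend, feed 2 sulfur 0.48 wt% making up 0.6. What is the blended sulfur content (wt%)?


Linear sulfur blending: S_blend = x1*S1 + x2*S2
Contribution 1: 0.4 * 1.511 = 0.6044 wt%
Contribution 2: 0.6 * 0.48 = 0.288 wt%
S_blend = 0.6044 + 0.288 = 0.8924

0.8924 wt%


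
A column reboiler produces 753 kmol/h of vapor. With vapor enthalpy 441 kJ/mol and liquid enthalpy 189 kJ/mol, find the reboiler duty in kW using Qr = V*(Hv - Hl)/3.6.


Qr = 753 * (441 - 189) / 3.6 = 753 * 252 / 3.6 = 52710

52710 kW


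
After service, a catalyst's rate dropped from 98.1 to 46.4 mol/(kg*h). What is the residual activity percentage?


Activity (%) = (rate_used / rate_fresh) * 100
rate_used = 46.4, rate_fresh = 98.1
= (46.4 / 98.1) * 100
= 0.4730 * 100 = 47.30

47.30 %


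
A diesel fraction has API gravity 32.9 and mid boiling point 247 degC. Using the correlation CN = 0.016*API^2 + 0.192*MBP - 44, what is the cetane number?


CN = 0.016 * 32.9^2 + 0.192 * 247 - 44
CN = 17.31856 + 47.424 - 44 = 20.74256

20.74256


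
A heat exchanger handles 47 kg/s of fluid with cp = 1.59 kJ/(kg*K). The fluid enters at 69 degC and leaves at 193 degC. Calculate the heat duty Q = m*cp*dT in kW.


Q = m_dot * cp * delta_T
delta_T = 193 - 69 = 124 K
Q = 47 * 1.59 * 124
= 74.73 * 124
= 9266.52 kW

9266.52 kW


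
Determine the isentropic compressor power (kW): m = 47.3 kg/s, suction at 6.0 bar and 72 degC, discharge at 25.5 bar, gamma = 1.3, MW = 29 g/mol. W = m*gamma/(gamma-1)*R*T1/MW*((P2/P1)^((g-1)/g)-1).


Isentropic work: W = m*(gamma/(gamma-1))*(R*T1/MW)*((P2/P1)^((gamma-1)/gamma) - 1)
T1 = 72 + 273.15 = 345.15 K
Pressure ratio = 25.5 / 6.0 = 4.25
Exponent = (1.3 - 1)/1.3 = 0.230769
(P2/P1)^exp - 1 = 4.25^0.230769 - 1 = 0.396409
W = 47.3 * 1.3 / 0.3 * 8.314 * 345.15 / 29 * 0.396409 = 8040

8040 kW


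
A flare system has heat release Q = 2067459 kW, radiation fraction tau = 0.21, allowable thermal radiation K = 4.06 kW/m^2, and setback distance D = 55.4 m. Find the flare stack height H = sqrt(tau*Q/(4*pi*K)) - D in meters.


tau*Q/(4*pi*K) = 0.21 * 2067459 / (4 * pi * 4.06) = 8509.82
sqrt(8509.82) = 92.2487
H = 92.2487 - 55.4 = 36.85

36.85 m


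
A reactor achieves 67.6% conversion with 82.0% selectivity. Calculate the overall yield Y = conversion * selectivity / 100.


Overall yield = conversion (%) * selectivity (%) / 100
Conversion = 67.6%, Selectivity = 82.0%
Y = 67.6 * 82.0 / 100
= 55.432 %

55.432 %


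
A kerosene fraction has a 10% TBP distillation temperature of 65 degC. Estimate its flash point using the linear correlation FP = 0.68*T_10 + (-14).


FP = 0.68 * 65 + (-14) = 30.2

30.2 degC


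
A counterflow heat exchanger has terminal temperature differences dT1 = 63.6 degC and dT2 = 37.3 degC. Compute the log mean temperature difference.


LMTD = (dT1 - dT2) / ln(dT1/dT2)
= (63.6 - 37.3) / ln(63.6 / 37.3) = 26.3 / 0.53362 = 49.29

49.29 degC


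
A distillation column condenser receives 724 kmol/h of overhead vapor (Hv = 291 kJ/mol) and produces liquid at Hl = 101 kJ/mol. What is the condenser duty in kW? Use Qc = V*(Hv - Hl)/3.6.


Qc = 724 * (291 - 101) / 3.6 = 724 * 190 / 3.6 = 38210

38210 kW


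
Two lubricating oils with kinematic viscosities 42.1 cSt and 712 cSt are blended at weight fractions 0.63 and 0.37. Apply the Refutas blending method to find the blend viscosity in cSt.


Refutas method: VBN_i = 14.534*ln(ln(visc_i + 0.8)) + 10.975, blended linearly by mass fraction; since VBN is linear in VBI_i = ln(ln(visc_i + 0.8)) and the fractions sum to 1, blend VBI directly: visc = exp(exp(VBI_blend)) - 0.8
VBI_1 = ln(ln(42.1 + 0.8)) = 1.32412
VBI_2 = ln(ln(712 + 0.8)) = 1.88239
VBI_blend = 0.63 * 1.32412 + 0.37 * 1.88239 = 1.53068
visc_blend = exp(exp(1.53068)) - 0.8 = 100.8

100.8 cSt


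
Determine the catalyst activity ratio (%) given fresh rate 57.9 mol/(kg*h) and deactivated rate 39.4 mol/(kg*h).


Activity (%) = (rate_used / rate_fresh) * 100
rate_used = 39.4, rate_fresh = 57.9
= (39.4 / 57.9) * 100
= 0.6805 * 100 = 68.05

68.05 %


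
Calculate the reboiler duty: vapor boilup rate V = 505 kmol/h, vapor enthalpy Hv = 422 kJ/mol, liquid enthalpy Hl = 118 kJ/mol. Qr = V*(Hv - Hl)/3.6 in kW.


Qr = 505 * (422 - 118) / 3.6 = 505 * 304 / 3.6 = 42640

42640 kW


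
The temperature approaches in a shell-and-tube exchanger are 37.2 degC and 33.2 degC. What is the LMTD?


LMTD = (dT1 - dT2) / ln(dT1/dT2)
= (37.2 - 33.2) / ln(37.2 / 33.2) = 4 / 0.113759 = 35.16

35.16 degC


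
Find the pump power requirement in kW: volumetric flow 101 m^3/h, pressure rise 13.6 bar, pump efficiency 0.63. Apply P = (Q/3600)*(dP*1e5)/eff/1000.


Q = 101 / 3600 = 0.0280556 m^3/s
P = 0.0280556 * (13.6 * 1e5) / 0.63 / 1000 = 60.56

60.56 kW


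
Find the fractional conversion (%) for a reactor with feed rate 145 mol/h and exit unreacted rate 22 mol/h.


X = (F_in - F_out) / F_in * 100
Moles reacted = 145 - 22 = 123
X = 123 / 145 * 100
= 0.8483 * 100
= 84.83 %

84.83 %


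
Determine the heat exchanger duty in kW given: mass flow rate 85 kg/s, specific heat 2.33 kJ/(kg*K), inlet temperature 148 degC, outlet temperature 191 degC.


Q = m_dot * cp * delta_T
delta_T = 191 - 148 = 43 K
Q = 85 * 2.33 * 43
= 198.05 * 43
= 8516.15 kW

8516.15 kW


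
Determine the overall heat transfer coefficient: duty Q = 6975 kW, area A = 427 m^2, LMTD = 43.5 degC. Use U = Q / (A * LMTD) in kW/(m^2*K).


From Q = U*A*LMTD, U = Q / (A * LMTD)
U = 6975 / (427 * 43.5) = 6975 / 18574.5 = 0.3755

0.3755 kW/(m^2*K)


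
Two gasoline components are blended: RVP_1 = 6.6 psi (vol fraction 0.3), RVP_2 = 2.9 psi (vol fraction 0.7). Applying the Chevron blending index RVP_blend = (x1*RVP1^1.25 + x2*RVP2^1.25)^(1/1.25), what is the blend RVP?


Chevron index: RVP_blend = (sum xi*RVPi^1.25)^(1/1.25)
RVP^1.25 terms: 0.3 * 6.6^1.25 + 0.7 * 2.9^1.25 = 5.82268
RVP_blend = 5.82268^(1/1.25) = 4.094

4.094 psi


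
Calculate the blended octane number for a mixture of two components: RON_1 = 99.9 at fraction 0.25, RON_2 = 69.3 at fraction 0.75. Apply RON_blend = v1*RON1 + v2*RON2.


Linear blending: RON_blend = sum(vi * RONi)
Contribution 1: 0.25 * 99.9 = 24.975
Contribution 2: 0.75 * 69.3 = 51.975
RON_blend = 24.975 + 51.975 = 76.95

76.95


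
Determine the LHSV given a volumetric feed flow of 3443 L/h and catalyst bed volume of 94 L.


LHSV = volumetric feed rate / catalyst volume
= 3443 L/h / 94 L
= 36.63 h^-1

36.63 h^-1


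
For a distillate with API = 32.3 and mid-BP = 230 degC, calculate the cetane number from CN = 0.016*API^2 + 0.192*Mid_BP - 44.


CN = 0.016 * 32.3^2 + 0.192 * 230 - 44
CN = 16.69264 + 44.16 - 44 = 16.85264

16.85264


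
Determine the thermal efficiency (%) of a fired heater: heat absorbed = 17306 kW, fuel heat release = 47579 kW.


Furnace efficiency = Q_absorbed / Q_fuel * 100
= 17306 / 47579 * 100 = 36.37

36.37 %


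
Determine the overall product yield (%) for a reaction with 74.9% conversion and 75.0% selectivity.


Overall yield = conversion (%) * selectivity (%) / 100
Conversion = 74.9%, Selectivity = 75.0%
Y = 74.9 * 75.0 / 100
= 56.175 %

56.175 %


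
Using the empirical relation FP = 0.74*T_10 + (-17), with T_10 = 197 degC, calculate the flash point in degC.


FP = 0.74 * 197 + (-17) = 128.78

128.78 degC


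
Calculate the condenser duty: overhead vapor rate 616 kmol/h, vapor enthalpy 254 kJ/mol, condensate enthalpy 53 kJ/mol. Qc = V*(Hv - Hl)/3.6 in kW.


Qc = 616 * (254 - 53) / 3.6 = 616 * 201 / 3.6 = 34390

34390 kW


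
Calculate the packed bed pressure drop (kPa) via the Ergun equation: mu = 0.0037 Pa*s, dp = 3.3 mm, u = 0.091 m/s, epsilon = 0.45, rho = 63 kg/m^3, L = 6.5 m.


dp = 3.3 mm = 0.0033 m
Viscous term = 150*0.0037*0.091*(1-0.45)^2 / (0.0033^2*0.45^3) = 15395.5
Inertial term = 1.75*63*0.091^2*(1-0.45) / (0.0033*0.45^3) = 1669.83
dP/L = 15395.5 + 1669.83 = 17065.3 Pa/m
dP = 17065.3 * 6.5 / 1000 = 110.9 kPa

110.9 kPa
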